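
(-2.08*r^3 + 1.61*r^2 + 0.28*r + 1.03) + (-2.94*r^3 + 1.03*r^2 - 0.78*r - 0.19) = -5.02*r^3 + 2.64*r^2 - 0.5*r + 0.84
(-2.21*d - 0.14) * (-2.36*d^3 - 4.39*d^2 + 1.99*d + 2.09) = 5.2156*d^4 + 10.0323*d^3 - 3.7833*d^2 - 4.8975*d - 0.2926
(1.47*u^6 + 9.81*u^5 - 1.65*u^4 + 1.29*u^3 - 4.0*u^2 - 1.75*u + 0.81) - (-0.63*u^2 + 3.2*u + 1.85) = 1.47*u^6 + 9.81*u^5 - 1.65*u^4 + 1.29*u^3 - 3.37*u^2 - 4.95*u - 1.04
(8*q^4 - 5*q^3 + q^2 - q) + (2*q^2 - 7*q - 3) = 8*q^4 - 5*q^3 + 3*q^2 - 8*q - 3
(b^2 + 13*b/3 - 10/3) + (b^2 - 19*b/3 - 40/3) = 2*b^2 - 2*b - 50/3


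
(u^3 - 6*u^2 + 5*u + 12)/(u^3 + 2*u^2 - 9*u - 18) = (u^2 - 3*u - 4)/(u^2 + 5*u + 6)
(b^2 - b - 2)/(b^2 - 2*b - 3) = (b - 2)/(b - 3)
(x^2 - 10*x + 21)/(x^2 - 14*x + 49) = (x - 3)/(x - 7)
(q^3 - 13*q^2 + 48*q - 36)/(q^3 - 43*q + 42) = (q - 6)/(q + 7)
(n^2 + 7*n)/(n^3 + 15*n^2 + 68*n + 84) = n/(n^2 + 8*n + 12)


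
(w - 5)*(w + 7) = w^2 + 2*w - 35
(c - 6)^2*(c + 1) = c^3 - 11*c^2 + 24*c + 36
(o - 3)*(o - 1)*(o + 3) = o^3 - o^2 - 9*o + 9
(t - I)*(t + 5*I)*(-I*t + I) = -I*t^3 + 4*t^2 + I*t^2 - 4*t - 5*I*t + 5*I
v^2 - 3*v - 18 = (v - 6)*(v + 3)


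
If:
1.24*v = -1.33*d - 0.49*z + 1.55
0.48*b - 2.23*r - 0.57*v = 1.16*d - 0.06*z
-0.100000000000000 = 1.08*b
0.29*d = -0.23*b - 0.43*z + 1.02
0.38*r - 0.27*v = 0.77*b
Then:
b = -0.09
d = 0.21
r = -0.10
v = 0.12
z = 2.28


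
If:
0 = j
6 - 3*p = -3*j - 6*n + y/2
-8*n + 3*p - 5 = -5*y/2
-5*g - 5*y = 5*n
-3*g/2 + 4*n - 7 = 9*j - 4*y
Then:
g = -14/11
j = 0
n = 39/44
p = 89/24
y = 17/44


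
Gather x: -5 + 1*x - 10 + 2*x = 3*x - 15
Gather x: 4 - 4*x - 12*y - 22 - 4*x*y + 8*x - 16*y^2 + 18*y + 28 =x*(4 - 4*y) - 16*y^2 + 6*y + 10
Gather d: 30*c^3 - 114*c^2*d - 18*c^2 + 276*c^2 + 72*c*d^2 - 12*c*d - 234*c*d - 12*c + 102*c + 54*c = 30*c^3 + 258*c^2 + 72*c*d^2 + 144*c + d*(-114*c^2 - 246*c)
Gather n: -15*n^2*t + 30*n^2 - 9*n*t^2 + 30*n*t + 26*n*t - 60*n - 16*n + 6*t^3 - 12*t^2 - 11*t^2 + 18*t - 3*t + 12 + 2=n^2*(30 - 15*t) + n*(-9*t^2 + 56*t - 76) + 6*t^3 - 23*t^2 + 15*t + 14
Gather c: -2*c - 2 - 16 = -2*c - 18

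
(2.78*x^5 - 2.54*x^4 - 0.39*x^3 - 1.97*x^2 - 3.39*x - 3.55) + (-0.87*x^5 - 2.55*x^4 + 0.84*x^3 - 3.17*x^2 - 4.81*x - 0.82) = 1.91*x^5 - 5.09*x^4 + 0.45*x^3 - 5.14*x^2 - 8.2*x - 4.37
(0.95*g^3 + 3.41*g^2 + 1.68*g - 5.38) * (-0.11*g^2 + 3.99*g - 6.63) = -0.1045*g^5 + 3.4154*g^4 + 7.1226*g^3 - 15.3133*g^2 - 32.6046*g + 35.6694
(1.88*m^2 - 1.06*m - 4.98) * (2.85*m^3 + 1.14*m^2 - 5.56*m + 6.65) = 5.358*m^5 - 0.877800000000001*m^4 - 25.8542*m^3 + 12.7184*m^2 + 20.6398*m - 33.117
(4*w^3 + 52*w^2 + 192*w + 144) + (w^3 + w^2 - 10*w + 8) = 5*w^3 + 53*w^2 + 182*w + 152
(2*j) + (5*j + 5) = 7*j + 5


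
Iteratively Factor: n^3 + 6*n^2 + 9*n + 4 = (n + 1)*(n^2 + 5*n + 4) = (n + 1)^2*(n + 4)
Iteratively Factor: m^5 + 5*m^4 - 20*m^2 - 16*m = (m + 2)*(m^4 + 3*m^3 - 6*m^2 - 8*m) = (m - 2)*(m + 2)*(m^3 + 5*m^2 + 4*m) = (m - 2)*(m + 1)*(m + 2)*(m^2 + 4*m) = (m - 2)*(m + 1)*(m + 2)*(m + 4)*(m)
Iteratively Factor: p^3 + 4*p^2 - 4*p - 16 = (p - 2)*(p^2 + 6*p + 8) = (p - 2)*(p + 4)*(p + 2)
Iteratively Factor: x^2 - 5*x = (x)*(x - 5)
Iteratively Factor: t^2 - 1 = (t - 1)*(t + 1)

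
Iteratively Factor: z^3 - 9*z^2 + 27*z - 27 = (z - 3)*(z^2 - 6*z + 9) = (z - 3)^2*(z - 3)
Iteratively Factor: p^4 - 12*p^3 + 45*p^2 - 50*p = (p)*(p^3 - 12*p^2 + 45*p - 50) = p*(p - 5)*(p^2 - 7*p + 10) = p*(p - 5)*(p - 2)*(p - 5)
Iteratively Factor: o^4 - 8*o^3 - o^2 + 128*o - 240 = (o - 3)*(o^3 - 5*o^2 - 16*o + 80) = (o - 3)*(o + 4)*(o^2 - 9*o + 20) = (o - 5)*(o - 3)*(o + 4)*(o - 4)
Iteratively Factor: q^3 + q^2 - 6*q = (q)*(q^2 + q - 6) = q*(q + 3)*(q - 2)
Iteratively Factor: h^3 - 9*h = (h)*(h^2 - 9) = h*(h - 3)*(h + 3)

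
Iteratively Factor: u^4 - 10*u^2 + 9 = (u - 3)*(u^3 + 3*u^2 - u - 3) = (u - 3)*(u + 3)*(u^2 - 1) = (u - 3)*(u - 1)*(u + 3)*(u + 1)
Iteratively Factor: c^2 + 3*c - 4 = (c - 1)*(c + 4)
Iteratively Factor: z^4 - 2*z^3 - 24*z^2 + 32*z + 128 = (z - 4)*(z^3 + 2*z^2 - 16*z - 32) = (z - 4)*(z + 2)*(z^2 - 16) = (z - 4)^2*(z + 2)*(z + 4)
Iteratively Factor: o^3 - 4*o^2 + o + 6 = (o - 2)*(o^2 - 2*o - 3) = (o - 2)*(o + 1)*(o - 3)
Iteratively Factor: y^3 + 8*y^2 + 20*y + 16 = (y + 2)*(y^2 + 6*y + 8) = (y + 2)*(y + 4)*(y + 2)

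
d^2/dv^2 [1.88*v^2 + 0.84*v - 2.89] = 3.76000000000000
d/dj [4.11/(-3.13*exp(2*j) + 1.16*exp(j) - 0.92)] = (25.7286*exp(j) - 4.7676)*exp(j)/(3.13*exp(2*j) - 1.16*exp(j) + 0.92)^2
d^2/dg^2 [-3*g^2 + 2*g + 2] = -6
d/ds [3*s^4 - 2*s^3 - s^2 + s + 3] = 12*s^3 - 6*s^2 - 2*s + 1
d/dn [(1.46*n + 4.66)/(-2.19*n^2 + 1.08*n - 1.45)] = (3.1974*n^2 + 20.4108*n - 7.1498)/(4.7961*n^4 - 4.7304*n^3 + 7.5174*n^2 - 3.132*n + 2.1025)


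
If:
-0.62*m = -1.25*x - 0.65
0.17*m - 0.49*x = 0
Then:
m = 3.49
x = 1.21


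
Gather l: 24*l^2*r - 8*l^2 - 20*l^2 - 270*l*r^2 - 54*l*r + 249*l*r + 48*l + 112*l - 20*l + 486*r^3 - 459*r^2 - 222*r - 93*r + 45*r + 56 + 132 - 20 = l^2*(24*r - 28) + l*(-270*r^2 + 195*r + 140) + 486*r^3 - 459*r^2 - 270*r + 168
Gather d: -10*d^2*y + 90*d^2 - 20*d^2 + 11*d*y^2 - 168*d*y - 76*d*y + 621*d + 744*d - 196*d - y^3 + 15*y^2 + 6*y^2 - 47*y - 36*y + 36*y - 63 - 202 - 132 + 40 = d^2*(70 - 10*y) + d*(11*y^2 - 244*y + 1169) - y^3 + 21*y^2 - 47*y - 357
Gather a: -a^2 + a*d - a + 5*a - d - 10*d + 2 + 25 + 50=-a^2 + a*(d + 4) - 11*d + 77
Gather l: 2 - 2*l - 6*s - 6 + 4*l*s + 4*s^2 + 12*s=l*(4*s - 2) + 4*s^2 + 6*s - 4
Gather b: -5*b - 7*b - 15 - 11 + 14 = -12*b - 12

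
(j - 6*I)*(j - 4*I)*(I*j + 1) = I*j^3 + 11*j^2 - 34*I*j - 24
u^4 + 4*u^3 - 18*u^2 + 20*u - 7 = (u - 1)^3*(u + 7)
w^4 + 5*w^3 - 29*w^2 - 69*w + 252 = (w - 3)^2*(w + 4)*(w + 7)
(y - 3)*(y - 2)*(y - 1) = y^3 - 6*y^2 + 11*y - 6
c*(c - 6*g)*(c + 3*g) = c^3 - 3*c^2*g - 18*c*g^2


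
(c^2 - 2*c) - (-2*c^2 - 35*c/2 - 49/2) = 3*c^2 + 31*c/2 + 49/2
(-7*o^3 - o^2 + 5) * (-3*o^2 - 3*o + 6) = 21*o^5 + 24*o^4 - 39*o^3 - 21*o^2 - 15*o + 30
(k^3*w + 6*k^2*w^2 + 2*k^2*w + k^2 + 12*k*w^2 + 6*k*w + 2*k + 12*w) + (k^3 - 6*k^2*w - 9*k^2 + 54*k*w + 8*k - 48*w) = k^3*w + k^3 + 6*k^2*w^2 - 4*k^2*w - 8*k^2 + 12*k*w^2 + 60*k*w + 10*k - 36*w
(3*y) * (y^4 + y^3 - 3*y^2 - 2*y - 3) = 3*y^5 + 3*y^4 - 9*y^3 - 6*y^2 - 9*y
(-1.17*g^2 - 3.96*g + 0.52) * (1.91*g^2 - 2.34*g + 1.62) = -2.2347*g^4 - 4.8258*g^3 + 8.3642*g^2 - 7.632*g + 0.8424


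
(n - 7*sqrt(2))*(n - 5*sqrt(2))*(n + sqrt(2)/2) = n^3 - 23*sqrt(2)*n^2/2 + 58*n + 35*sqrt(2)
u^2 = u^2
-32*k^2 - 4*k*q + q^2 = (-8*k + q)*(4*k + q)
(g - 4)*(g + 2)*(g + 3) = g^3 + g^2 - 14*g - 24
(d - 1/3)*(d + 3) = d^2 + 8*d/3 - 1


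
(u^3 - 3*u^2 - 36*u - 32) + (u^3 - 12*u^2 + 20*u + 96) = 2*u^3 - 15*u^2 - 16*u + 64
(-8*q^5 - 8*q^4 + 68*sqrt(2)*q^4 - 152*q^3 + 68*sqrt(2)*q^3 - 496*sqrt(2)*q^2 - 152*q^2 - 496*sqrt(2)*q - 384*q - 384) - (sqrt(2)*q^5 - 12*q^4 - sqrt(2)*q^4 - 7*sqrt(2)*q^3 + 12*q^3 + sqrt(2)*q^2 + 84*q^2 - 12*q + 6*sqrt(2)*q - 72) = -8*q^5 - sqrt(2)*q^5 + 4*q^4 + 69*sqrt(2)*q^4 - 164*q^3 + 75*sqrt(2)*q^3 - 497*sqrt(2)*q^2 - 236*q^2 - 502*sqrt(2)*q - 372*q - 312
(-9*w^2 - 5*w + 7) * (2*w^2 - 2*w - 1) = -18*w^4 + 8*w^3 + 33*w^2 - 9*w - 7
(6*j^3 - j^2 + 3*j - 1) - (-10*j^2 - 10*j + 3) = 6*j^3 + 9*j^2 + 13*j - 4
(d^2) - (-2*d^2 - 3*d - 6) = 3*d^2 + 3*d + 6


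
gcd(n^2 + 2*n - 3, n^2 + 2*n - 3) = n^2 + 2*n - 3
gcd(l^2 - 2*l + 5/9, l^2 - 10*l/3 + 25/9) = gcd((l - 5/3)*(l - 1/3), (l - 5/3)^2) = l - 5/3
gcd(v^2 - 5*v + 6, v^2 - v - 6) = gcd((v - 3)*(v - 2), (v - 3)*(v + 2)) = v - 3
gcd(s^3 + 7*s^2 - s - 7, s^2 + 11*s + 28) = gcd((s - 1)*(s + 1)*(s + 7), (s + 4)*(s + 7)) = s + 7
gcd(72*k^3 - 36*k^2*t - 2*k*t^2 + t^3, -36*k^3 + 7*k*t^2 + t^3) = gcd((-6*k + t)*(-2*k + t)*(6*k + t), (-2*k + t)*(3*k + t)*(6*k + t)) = -12*k^2 + 4*k*t + t^2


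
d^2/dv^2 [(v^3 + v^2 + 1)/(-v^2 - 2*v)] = 2*(-2*v^3 - 3*v^2 - 6*v - 4)/(v^3*(v^3 + 6*v^2 + 12*v + 8))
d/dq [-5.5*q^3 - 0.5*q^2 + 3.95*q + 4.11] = -16.5*q^2 - 1.0*q + 3.95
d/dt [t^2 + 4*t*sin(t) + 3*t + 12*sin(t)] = 4*t*cos(t) + 2*t + 4*sin(t) + 12*cos(t) + 3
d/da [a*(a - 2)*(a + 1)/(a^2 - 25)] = (a^4 - 73*a^2 + 50*a + 50)/(a^4 - 50*a^2 + 625)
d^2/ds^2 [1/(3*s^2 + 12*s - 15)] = 2*(-s^2 - 4*s + 4*(s + 2)^2 + 5)/(3*(s^2 + 4*s - 5)^3)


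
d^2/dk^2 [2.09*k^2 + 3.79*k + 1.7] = 4.18000000000000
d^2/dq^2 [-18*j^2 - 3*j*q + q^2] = 2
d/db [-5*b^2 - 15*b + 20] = -10*b - 15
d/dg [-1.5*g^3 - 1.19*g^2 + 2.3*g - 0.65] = -4.5*g^2 - 2.38*g + 2.3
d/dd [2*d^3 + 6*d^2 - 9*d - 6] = 6*d^2 + 12*d - 9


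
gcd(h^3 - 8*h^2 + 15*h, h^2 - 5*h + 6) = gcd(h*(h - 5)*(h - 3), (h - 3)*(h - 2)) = h - 3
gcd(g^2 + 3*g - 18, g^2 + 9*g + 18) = g + 6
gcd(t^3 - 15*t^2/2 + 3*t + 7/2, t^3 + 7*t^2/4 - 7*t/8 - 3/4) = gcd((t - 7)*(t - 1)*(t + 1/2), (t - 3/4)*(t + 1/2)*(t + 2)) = t + 1/2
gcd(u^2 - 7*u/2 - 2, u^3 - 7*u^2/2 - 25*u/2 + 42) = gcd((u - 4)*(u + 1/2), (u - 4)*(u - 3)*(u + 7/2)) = u - 4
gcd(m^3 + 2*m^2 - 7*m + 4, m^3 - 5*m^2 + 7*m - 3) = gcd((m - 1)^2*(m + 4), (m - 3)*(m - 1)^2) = m^2 - 2*m + 1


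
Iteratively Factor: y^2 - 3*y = (y - 3)*(y)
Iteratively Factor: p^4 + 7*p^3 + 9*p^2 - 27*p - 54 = (p + 3)*(p^3 + 4*p^2 - 3*p - 18) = (p + 3)^2*(p^2 + p - 6) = (p + 3)^3*(p - 2)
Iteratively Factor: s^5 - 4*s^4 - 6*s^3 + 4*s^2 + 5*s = (s + 1)*(s^4 - 5*s^3 - s^2 + 5*s) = (s - 1)*(s + 1)*(s^3 - 4*s^2 - 5*s) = (s - 5)*(s - 1)*(s + 1)*(s^2 + s) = (s - 5)*(s - 1)*(s + 1)^2*(s)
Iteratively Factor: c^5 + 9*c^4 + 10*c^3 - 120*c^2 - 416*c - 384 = (c + 4)*(c^4 + 5*c^3 - 10*c^2 - 80*c - 96) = (c - 4)*(c + 4)*(c^3 + 9*c^2 + 26*c + 24) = (c - 4)*(c + 4)^2*(c^2 + 5*c + 6) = (c - 4)*(c + 2)*(c + 4)^2*(c + 3)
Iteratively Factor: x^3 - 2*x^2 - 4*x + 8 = (x + 2)*(x^2 - 4*x + 4) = (x - 2)*(x + 2)*(x - 2)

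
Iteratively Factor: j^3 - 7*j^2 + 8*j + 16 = (j - 4)*(j^2 - 3*j - 4) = (j - 4)^2*(j + 1)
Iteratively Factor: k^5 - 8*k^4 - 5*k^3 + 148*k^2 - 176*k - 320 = (k + 1)*(k^4 - 9*k^3 + 4*k^2 + 144*k - 320) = (k - 5)*(k + 1)*(k^3 - 4*k^2 - 16*k + 64) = (k - 5)*(k - 4)*(k + 1)*(k^2 - 16) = (k - 5)*(k - 4)*(k + 1)*(k + 4)*(k - 4)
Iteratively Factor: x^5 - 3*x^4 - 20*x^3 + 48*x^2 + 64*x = (x + 1)*(x^4 - 4*x^3 - 16*x^2 + 64*x) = (x - 4)*(x + 1)*(x^3 - 16*x) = (x - 4)*(x + 1)*(x + 4)*(x^2 - 4*x) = (x - 4)^2*(x + 1)*(x + 4)*(x)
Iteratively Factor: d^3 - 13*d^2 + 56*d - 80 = (d - 4)*(d^2 - 9*d + 20) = (d - 4)^2*(d - 5)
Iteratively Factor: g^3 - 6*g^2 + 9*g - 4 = (g - 4)*(g^2 - 2*g + 1) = (g - 4)*(g - 1)*(g - 1)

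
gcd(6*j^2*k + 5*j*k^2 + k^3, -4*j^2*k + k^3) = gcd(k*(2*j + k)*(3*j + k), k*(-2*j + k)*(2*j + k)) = 2*j*k + k^2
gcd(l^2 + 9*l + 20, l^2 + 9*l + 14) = 1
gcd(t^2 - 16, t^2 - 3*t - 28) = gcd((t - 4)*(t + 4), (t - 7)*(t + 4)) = t + 4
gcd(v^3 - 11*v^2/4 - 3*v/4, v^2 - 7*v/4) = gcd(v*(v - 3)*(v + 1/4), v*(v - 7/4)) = v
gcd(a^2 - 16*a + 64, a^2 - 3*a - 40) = a - 8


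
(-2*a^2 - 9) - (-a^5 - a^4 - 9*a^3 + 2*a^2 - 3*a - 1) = a^5 + a^4 + 9*a^3 - 4*a^2 + 3*a - 8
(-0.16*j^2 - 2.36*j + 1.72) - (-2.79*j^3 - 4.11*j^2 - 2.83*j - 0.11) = 2.79*j^3 + 3.95*j^2 + 0.47*j + 1.83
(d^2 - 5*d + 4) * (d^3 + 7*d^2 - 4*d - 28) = d^5 + 2*d^4 - 35*d^3 + 20*d^2 + 124*d - 112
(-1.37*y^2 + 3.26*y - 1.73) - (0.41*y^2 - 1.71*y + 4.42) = -1.78*y^2 + 4.97*y - 6.15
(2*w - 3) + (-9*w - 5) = -7*w - 8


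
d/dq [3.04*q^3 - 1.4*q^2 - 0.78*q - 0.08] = 9.12*q^2 - 2.8*q - 0.78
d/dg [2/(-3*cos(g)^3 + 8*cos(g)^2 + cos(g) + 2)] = 2*(-9*cos(g)^2 + 16*cos(g) + 1)*sin(g)/(-3*cos(g)^3 + 8*cos(g)^2 + cos(g) + 2)^2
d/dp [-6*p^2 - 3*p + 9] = -12*p - 3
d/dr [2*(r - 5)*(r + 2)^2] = 2*(r + 2)*(3*r - 8)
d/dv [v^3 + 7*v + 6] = 3*v^2 + 7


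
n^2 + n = n*(n + 1)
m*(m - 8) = m^2 - 8*m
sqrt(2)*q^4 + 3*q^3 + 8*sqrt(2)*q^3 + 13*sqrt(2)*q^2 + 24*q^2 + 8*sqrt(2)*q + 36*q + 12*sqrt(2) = (q + 2)*(q + 6)*(q + sqrt(2))*(sqrt(2)*q + 1)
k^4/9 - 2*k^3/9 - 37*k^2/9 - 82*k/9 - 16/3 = (k/3 + 1/3)*(k/3 + 1)*(k - 8)*(k + 2)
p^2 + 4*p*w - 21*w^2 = (p - 3*w)*(p + 7*w)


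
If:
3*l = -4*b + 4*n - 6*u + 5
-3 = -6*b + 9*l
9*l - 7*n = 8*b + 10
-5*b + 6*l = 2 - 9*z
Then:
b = 9*z - 4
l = 6*z - 3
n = -18*z/7 - 5/7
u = 95/21 - 75*z/7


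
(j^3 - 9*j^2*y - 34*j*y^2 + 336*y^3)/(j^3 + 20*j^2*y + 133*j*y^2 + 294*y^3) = (j^2 - 15*j*y + 56*y^2)/(j^2 + 14*j*y + 49*y^2)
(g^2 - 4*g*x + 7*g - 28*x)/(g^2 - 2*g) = (g^2 - 4*g*x + 7*g - 28*x)/(g*(g - 2))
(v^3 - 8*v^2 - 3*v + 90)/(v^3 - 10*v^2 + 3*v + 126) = (v - 5)/(v - 7)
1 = 1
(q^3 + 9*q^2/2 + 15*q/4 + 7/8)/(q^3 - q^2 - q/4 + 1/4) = (4*q^2 + 16*q + 7)/(2*(2*q^2 - 3*q + 1))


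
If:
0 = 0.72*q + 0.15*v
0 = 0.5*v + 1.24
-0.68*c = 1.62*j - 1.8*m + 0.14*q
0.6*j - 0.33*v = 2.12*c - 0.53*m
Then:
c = 0.504528419737664*m + 0.333751821778055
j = 0.899333749739746*m - 0.184743563050871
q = 0.52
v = -2.48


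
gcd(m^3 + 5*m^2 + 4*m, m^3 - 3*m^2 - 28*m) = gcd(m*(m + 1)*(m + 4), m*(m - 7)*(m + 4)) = m^2 + 4*m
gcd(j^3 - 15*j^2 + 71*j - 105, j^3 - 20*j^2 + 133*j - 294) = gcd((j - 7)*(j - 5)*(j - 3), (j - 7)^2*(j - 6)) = j - 7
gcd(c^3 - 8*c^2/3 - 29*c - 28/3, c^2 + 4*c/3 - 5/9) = 1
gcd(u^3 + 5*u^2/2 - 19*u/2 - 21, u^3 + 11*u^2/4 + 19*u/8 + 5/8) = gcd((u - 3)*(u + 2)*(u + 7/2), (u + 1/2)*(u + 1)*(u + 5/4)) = 1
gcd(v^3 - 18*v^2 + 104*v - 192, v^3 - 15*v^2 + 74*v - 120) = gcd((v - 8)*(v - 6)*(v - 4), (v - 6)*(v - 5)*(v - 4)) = v^2 - 10*v + 24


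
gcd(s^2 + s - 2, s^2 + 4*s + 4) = s + 2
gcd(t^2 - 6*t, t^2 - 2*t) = t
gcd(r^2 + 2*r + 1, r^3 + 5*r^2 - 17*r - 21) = r + 1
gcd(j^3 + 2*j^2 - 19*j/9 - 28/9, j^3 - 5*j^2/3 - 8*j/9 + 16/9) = j^2 - j/3 - 4/3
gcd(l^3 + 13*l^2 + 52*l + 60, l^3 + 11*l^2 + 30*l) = l^2 + 11*l + 30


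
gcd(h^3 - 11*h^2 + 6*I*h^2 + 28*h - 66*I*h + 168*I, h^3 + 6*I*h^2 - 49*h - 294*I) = h^2 + h*(-7 + 6*I) - 42*I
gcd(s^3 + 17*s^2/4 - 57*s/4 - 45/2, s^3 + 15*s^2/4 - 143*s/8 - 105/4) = s^2 + 29*s/4 + 15/2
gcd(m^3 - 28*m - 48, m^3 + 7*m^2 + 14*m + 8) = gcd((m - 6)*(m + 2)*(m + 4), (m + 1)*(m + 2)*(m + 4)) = m^2 + 6*m + 8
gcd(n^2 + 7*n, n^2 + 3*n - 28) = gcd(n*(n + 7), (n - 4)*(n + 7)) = n + 7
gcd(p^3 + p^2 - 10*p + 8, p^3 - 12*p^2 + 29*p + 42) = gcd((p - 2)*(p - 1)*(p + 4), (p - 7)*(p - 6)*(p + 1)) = 1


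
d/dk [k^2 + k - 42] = 2*k + 1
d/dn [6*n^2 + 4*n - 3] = 12*n + 4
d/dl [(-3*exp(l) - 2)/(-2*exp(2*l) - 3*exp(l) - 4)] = (-(3*exp(l) + 2)*(4*exp(l) + 3) + 6*exp(2*l) + 9*exp(l) + 12)*exp(l)/(2*exp(2*l) + 3*exp(l) + 4)^2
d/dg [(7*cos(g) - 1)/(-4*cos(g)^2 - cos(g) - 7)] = (28*sin(g)^2 + 8*cos(g) + 22)*sin(g)/(4*cos(g)^2 + cos(g) + 7)^2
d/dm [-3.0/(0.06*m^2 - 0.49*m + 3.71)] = (0.36*m - 1.47)/(0.06*m^2 - 0.49*m + 3.71)^2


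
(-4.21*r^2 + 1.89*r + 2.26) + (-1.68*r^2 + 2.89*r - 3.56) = -5.89*r^2 + 4.78*r - 1.3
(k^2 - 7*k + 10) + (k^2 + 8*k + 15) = 2*k^2 + k + 25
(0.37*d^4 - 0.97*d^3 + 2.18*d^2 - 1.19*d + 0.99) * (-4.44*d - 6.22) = -1.6428*d^5 + 2.0054*d^4 - 3.6458*d^3 - 8.276*d^2 + 3.0062*d - 6.1578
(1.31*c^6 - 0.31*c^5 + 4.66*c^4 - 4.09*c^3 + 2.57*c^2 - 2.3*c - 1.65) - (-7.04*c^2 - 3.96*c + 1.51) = 1.31*c^6 - 0.31*c^5 + 4.66*c^4 - 4.09*c^3 + 9.61*c^2 + 1.66*c - 3.16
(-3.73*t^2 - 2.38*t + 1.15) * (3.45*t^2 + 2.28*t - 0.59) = -12.8685*t^4 - 16.7154*t^3 + 0.7418*t^2 + 4.0262*t - 0.6785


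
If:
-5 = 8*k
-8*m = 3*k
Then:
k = -5/8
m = 15/64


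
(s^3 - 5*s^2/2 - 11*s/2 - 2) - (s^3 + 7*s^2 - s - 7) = -19*s^2/2 - 9*s/2 + 5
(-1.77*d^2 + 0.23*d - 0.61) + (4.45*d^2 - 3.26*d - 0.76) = 2.68*d^2 - 3.03*d - 1.37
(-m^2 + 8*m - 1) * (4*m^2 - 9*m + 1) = -4*m^4 + 41*m^3 - 77*m^2 + 17*m - 1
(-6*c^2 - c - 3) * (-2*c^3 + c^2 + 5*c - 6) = 12*c^5 - 4*c^4 - 25*c^3 + 28*c^2 - 9*c + 18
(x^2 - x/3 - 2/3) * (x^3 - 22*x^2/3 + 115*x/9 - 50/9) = x^5 - 23*x^4/3 + 131*x^3/9 - 133*x^2/27 - 20*x/3 + 100/27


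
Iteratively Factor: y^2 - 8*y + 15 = (y - 5)*(y - 3)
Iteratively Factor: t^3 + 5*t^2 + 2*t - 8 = (t + 2)*(t^2 + 3*t - 4) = (t + 2)*(t + 4)*(t - 1)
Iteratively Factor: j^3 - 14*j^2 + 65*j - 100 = (j - 4)*(j^2 - 10*j + 25) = (j - 5)*(j - 4)*(j - 5)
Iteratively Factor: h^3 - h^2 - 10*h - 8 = (h + 1)*(h^2 - 2*h - 8) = (h - 4)*(h + 1)*(h + 2)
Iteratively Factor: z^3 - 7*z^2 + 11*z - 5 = (z - 1)*(z^2 - 6*z + 5) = (z - 5)*(z - 1)*(z - 1)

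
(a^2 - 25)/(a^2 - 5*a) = (a + 5)/a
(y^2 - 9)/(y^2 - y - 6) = (y + 3)/(y + 2)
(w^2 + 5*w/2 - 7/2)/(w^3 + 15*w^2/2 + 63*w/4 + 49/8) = 4*(w - 1)/(4*w^2 + 16*w + 7)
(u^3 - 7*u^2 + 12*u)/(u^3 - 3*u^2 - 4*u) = (u - 3)/(u + 1)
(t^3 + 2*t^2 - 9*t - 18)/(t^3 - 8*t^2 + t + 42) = (t + 3)/(t - 7)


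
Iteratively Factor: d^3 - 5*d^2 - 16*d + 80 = (d - 5)*(d^2 - 16) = (d - 5)*(d + 4)*(d - 4)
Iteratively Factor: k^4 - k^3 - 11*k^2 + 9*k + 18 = (k + 3)*(k^3 - 4*k^2 + k + 6) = (k - 2)*(k + 3)*(k^2 - 2*k - 3) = (k - 2)*(k + 1)*(k + 3)*(k - 3)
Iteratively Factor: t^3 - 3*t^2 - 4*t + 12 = (t + 2)*(t^2 - 5*t + 6) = (t - 3)*(t + 2)*(t - 2)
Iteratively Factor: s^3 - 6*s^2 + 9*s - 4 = (s - 1)*(s^2 - 5*s + 4) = (s - 1)^2*(s - 4)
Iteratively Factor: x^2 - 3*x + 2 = (x - 2)*(x - 1)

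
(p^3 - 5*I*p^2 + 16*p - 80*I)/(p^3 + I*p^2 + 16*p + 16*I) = (p - 5*I)/(p + I)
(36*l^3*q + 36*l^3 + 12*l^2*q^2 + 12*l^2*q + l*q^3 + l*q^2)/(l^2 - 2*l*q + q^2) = l*(36*l^2*q + 36*l^2 + 12*l*q^2 + 12*l*q + q^3 + q^2)/(l^2 - 2*l*q + q^2)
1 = 1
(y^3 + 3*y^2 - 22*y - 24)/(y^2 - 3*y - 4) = y + 6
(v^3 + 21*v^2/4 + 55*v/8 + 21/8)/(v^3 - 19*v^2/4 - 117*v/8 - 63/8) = (2*v^2 + 9*v + 7)/(2*v^2 - 11*v - 21)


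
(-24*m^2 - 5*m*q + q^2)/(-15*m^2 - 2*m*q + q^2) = (-8*m + q)/(-5*m + q)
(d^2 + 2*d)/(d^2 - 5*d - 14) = d/(d - 7)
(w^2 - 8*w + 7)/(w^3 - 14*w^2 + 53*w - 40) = (w - 7)/(w^2 - 13*w + 40)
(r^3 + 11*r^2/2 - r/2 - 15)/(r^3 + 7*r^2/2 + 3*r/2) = (2*r^3 + 11*r^2 - r - 30)/(r*(2*r^2 + 7*r + 3))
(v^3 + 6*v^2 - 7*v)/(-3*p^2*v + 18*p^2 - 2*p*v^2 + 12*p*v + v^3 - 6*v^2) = v*(-v^2 - 6*v + 7)/(3*p^2*v - 18*p^2 + 2*p*v^2 - 12*p*v - v^3 + 6*v^2)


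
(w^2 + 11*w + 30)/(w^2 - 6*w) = (w^2 + 11*w + 30)/(w*(w - 6))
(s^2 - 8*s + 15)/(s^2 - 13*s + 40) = (s - 3)/(s - 8)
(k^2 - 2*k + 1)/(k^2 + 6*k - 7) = (k - 1)/(k + 7)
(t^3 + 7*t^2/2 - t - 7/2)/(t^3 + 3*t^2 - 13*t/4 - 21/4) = 2*(t - 1)/(2*t - 3)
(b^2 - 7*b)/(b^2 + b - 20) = b*(b - 7)/(b^2 + b - 20)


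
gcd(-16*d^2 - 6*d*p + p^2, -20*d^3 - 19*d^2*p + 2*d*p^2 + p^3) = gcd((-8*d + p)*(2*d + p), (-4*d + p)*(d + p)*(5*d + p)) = 1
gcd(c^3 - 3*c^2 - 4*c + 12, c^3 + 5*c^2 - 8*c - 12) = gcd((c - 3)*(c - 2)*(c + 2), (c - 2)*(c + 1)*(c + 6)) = c - 2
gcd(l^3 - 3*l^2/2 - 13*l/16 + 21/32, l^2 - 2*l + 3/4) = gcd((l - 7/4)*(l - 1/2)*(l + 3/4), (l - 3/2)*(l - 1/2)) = l - 1/2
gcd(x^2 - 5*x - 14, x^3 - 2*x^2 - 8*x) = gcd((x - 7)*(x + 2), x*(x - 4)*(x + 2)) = x + 2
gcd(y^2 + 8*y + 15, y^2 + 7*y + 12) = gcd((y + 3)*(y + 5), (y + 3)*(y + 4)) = y + 3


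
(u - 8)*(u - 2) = u^2 - 10*u + 16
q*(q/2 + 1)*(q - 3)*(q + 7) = q^4/2 + 3*q^3 - 13*q^2/2 - 21*q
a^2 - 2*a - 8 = (a - 4)*(a + 2)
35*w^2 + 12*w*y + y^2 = (5*w + y)*(7*w + y)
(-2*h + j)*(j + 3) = -2*h*j - 6*h + j^2 + 3*j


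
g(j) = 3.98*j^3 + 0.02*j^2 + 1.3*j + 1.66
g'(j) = 11.94*j^2 + 0.04*j + 1.3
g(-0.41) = 0.86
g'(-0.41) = 3.29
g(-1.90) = -28.04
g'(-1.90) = 44.33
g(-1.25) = -7.71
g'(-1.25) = 19.91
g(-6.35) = -1024.86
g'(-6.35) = 482.50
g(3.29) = 147.89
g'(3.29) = 130.67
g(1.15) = 9.23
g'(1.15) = 17.14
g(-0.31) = 1.14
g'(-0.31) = 2.44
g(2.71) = 84.54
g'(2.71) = 89.10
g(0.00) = 1.66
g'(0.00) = 1.30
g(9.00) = 2916.40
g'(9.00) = 968.80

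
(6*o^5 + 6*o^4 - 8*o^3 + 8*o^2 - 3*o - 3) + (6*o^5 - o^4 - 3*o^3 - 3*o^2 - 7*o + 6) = 12*o^5 + 5*o^4 - 11*o^3 + 5*o^2 - 10*o + 3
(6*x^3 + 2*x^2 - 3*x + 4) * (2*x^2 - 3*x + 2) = 12*x^5 - 14*x^4 + 21*x^2 - 18*x + 8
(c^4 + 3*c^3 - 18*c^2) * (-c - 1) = -c^5 - 4*c^4 + 15*c^3 + 18*c^2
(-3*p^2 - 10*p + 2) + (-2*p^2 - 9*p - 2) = -5*p^2 - 19*p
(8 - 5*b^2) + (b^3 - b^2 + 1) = b^3 - 6*b^2 + 9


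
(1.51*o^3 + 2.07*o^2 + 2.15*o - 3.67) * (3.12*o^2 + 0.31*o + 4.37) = 4.7112*o^5 + 6.9265*o^4 + 13.9484*o^3 - 1.738*o^2 + 8.2578*o - 16.0379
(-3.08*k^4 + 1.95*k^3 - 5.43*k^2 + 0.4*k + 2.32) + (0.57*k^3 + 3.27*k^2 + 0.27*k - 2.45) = -3.08*k^4 + 2.52*k^3 - 2.16*k^2 + 0.67*k - 0.13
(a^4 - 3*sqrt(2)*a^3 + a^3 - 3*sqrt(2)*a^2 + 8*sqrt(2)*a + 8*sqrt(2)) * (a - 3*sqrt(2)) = a^5 - 6*sqrt(2)*a^4 + a^4 - 6*sqrt(2)*a^3 + 18*a^3 + 8*sqrt(2)*a^2 + 18*a^2 - 48*a + 8*sqrt(2)*a - 48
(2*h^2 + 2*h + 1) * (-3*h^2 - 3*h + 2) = -6*h^4 - 12*h^3 - 5*h^2 + h + 2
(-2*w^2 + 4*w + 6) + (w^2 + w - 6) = -w^2 + 5*w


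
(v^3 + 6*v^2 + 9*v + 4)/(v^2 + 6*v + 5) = (v^2 + 5*v + 4)/(v + 5)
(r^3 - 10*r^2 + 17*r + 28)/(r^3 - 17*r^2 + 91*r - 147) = (r^2 - 3*r - 4)/(r^2 - 10*r + 21)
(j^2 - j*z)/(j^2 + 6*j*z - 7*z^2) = j/(j + 7*z)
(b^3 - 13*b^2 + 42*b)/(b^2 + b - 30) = b*(b^2 - 13*b + 42)/(b^2 + b - 30)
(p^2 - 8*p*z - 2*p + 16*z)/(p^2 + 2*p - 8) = (p - 8*z)/(p + 4)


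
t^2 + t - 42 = (t - 6)*(t + 7)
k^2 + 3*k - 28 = (k - 4)*(k + 7)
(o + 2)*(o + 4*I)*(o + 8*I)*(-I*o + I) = -I*o^4 + 12*o^3 - I*o^3 + 12*o^2 + 34*I*o^2 - 24*o + 32*I*o - 64*I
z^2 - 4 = (z - 2)*(z + 2)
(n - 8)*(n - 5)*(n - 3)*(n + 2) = n^4 - 14*n^3 + 47*n^2 + 38*n - 240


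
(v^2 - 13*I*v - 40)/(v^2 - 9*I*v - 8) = (v - 5*I)/(v - I)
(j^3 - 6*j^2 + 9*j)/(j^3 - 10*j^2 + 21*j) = (j - 3)/(j - 7)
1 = 1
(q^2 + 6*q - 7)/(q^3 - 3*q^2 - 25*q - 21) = (-q^2 - 6*q + 7)/(-q^3 + 3*q^2 + 25*q + 21)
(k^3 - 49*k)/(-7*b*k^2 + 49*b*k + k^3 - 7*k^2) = (-k - 7)/(7*b - k)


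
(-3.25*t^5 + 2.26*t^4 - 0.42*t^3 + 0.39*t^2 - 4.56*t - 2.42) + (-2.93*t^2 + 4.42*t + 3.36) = -3.25*t^5 + 2.26*t^4 - 0.42*t^3 - 2.54*t^2 - 0.14*t + 0.94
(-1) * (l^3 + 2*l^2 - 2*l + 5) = -l^3 - 2*l^2 + 2*l - 5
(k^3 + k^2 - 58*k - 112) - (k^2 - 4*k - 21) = k^3 - 54*k - 91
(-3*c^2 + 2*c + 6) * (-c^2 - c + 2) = 3*c^4 + c^3 - 14*c^2 - 2*c + 12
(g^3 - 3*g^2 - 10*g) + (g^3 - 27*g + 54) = 2*g^3 - 3*g^2 - 37*g + 54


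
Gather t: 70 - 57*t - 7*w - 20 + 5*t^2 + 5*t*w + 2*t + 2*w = 5*t^2 + t*(5*w - 55) - 5*w + 50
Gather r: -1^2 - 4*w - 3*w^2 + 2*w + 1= -3*w^2 - 2*w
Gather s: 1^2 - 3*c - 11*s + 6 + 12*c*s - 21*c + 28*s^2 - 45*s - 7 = -24*c + 28*s^2 + s*(12*c - 56)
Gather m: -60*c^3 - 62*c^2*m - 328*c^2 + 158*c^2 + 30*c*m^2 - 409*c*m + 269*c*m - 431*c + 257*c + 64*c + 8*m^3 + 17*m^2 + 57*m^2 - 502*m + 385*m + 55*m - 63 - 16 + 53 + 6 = -60*c^3 - 170*c^2 - 110*c + 8*m^3 + m^2*(30*c + 74) + m*(-62*c^2 - 140*c - 62) - 20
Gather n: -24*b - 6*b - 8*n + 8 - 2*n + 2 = -30*b - 10*n + 10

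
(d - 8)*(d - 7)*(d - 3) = d^3 - 18*d^2 + 101*d - 168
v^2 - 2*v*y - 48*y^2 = (v - 8*y)*(v + 6*y)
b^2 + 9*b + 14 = (b + 2)*(b + 7)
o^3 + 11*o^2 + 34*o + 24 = (o + 1)*(o + 4)*(o + 6)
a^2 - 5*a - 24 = (a - 8)*(a + 3)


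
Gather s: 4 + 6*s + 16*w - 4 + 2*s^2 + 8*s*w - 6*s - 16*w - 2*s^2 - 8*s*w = 0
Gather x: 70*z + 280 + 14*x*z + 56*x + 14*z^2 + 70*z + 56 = x*(14*z + 56) + 14*z^2 + 140*z + 336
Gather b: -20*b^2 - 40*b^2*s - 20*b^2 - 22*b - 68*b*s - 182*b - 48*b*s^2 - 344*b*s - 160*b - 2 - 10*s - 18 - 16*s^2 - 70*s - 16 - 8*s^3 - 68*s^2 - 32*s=b^2*(-40*s - 40) + b*(-48*s^2 - 412*s - 364) - 8*s^3 - 84*s^2 - 112*s - 36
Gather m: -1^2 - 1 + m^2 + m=m^2 + m - 2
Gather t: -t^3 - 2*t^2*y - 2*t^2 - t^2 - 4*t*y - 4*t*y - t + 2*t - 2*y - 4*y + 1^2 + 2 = -t^3 + t^2*(-2*y - 3) + t*(1 - 8*y) - 6*y + 3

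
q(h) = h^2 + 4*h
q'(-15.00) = -26.00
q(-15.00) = 165.00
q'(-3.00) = -2.00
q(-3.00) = -3.00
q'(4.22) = 12.44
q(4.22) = 34.69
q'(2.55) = 9.10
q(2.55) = 16.70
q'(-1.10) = 1.80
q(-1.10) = -3.19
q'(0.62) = 5.24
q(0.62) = 2.86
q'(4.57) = 13.14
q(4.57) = 39.16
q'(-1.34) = 1.32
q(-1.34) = -3.56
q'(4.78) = 13.56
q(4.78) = 41.97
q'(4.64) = 13.28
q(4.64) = 40.09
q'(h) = 2*h + 4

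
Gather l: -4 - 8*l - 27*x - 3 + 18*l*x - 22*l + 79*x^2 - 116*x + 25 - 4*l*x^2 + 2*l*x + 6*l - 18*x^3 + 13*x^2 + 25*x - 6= l*(-4*x^2 + 20*x - 24) - 18*x^3 + 92*x^2 - 118*x + 12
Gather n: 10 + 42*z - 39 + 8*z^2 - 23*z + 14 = 8*z^2 + 19*z - 15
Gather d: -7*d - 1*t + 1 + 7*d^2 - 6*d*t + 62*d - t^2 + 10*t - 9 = 7*d^2 + d*(55 - 6*t) - t^2 + 9*t - 8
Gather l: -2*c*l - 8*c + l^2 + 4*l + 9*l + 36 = -8*c + l^2 + l*(13 - 2*c) + 36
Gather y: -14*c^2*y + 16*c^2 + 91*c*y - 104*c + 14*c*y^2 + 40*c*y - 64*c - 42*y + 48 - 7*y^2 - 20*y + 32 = 16*c^2 - 168*c + y^2*(14*c - 7) + y*(-14*c^2 + 131*c - 62) + 80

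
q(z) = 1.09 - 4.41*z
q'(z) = -4.41000000000000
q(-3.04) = 14.50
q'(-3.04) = -4.41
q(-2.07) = 10.22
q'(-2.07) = -4.41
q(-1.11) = 5.99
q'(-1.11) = -4.41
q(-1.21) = 6.43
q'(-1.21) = -4.41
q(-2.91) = 13.92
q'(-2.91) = -4.41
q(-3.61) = 17.01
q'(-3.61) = -4.41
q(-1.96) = 9.73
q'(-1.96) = -4.41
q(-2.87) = 13.75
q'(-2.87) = -4.41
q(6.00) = -25.37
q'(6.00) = -4.41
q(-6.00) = 27.55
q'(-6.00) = -4.41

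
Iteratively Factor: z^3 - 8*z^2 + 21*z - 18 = (z - 3)*(z^2 - 5*z + 6) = (z - 3)*(z - 2)*(z - 3)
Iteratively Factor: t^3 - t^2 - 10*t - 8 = (t - 4)*(t^2 + 3*t + 2) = (t - 4)*(t + 2)*(t + 1)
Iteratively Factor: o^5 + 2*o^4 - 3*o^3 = (o)*(o^4 + 2*o^3 - 3*o^2) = o^2*(o^3 + 2*o^2 - 3*o) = o^2*(o + 3)*(o^2 - o) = o^3*(o + 3)*(o - 1)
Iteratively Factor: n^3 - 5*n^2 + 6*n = (n)*(n^2 - 5*n + 6) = n*(n - 3)*(n - 2)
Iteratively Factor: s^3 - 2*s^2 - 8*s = (s + 2)*(s^2 - 4*s) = (s - 4)*(s + 2)*(s)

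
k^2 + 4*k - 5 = (k - 1)*(k + 5)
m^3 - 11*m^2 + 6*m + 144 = (m - 8)*(m - 6)*(m + 3)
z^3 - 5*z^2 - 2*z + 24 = (z - 4)*(z - 3)*(z + 2)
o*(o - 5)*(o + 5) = o^3 - 25*o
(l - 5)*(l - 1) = l^2 - 6*l + 5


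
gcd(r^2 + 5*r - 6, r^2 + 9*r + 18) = r + 6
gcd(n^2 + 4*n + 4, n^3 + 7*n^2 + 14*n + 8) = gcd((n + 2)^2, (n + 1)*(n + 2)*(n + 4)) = n + 2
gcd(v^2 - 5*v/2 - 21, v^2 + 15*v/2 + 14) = v + 7/2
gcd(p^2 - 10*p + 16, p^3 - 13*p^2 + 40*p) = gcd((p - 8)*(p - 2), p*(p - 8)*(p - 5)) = p - 8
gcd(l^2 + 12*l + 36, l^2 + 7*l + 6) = l + 6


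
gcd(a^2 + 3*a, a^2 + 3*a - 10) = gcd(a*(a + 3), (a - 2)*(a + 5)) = 1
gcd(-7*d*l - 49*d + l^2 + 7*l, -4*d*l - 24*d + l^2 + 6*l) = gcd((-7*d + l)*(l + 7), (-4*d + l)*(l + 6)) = 1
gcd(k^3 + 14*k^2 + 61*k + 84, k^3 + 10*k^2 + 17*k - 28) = k^2 + 11*k + 28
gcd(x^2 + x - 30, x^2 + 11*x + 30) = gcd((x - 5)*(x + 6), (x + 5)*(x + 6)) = x + 6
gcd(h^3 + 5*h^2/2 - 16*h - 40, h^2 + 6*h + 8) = h + 4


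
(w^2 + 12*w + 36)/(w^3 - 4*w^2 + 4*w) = (w^2 + 12*w + 36)/(w*(w^2 - 4*w + 4))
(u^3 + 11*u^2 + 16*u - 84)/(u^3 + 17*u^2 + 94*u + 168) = (u - 2)/(u + 4)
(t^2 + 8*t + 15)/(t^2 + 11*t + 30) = (t + 3)/(t + 6)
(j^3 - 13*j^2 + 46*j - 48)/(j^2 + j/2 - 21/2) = 2*(j^2 - 10*j + 16)/(2*j + 7)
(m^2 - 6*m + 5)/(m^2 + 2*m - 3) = (m - 5)/(m + 3)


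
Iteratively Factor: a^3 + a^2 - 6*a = (a - 2)*(a^2 + 3*a) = a*(a - 2)*(a + 3)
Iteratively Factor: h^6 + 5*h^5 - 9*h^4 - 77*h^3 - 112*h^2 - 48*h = (h + 1)*(h^5 + 4*h^4 - 13*h^3 - 64*h^2 - 48*h) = (h + 1)*(h + 3)*(h^4 + h^3 - 16*h^2 - 16*h) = h*(h + 1)*(h + 3)*(h^3 + h^2 - 16*h - 16) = h*(h + 1)^2*(h + 3)*(h^2 - 16) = h*(h - 4)*(h + 1)^2*(h + 3)*(h + 4)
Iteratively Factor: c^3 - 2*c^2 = (c - 2)*(c^2) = c*(c - 2)*(c)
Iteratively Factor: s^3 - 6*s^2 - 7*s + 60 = (s + 3)*(s^2 - 9*s + 20) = (s - 5)*(s + 3)*(s - 4)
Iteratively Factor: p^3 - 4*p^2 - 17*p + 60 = (p - 3)*(p^2 - p - 20) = (p - 5)*(p - 3)*(p + 4)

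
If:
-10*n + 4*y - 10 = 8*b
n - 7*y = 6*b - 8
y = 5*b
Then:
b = 35/199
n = -157/199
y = 175/199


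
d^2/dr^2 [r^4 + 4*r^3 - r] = 12*r*(r + 2)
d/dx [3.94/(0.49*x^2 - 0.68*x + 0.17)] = (2.6792 - 3.8612*x)/(0.49*x^2 - 0.68*x + 0.17)^2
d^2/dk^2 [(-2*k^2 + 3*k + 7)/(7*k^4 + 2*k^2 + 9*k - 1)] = 2*(-294*k^8 + 882*k^7 + 3458*k^6 + 882*k^5 + 147*k^4 + 1140*k^3 + 366*k^2 + 396*k + 606)/(343*k^12 + 294*k^10 + 1323*k^9 - 63*k^8 + 756*k^7 + 1625*k^6 - 270*k^5 + 495*k^4 + 621*k^3 - 237*k^2 + 27*k - 1)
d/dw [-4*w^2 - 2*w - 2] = -8*w - 2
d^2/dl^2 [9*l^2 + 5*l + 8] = 18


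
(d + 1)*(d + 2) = d^2 + 3*d + 2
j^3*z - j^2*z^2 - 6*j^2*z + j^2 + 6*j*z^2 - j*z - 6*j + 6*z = (j - 6)*(j - z)*(j*z + 1)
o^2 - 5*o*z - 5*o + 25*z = (o - 5)*(o - 5*z)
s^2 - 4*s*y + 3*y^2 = (s - 3*y)*(s - y)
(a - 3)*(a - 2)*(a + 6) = a^3 + a^2 - 24*a + 36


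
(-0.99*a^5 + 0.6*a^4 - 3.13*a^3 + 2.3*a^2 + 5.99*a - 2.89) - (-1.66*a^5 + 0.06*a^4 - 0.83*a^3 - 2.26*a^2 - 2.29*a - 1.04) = 0.67*a^5 + 0.54*a^4 - 2.3*a^3 + 4.56*a^2 + 8.28*a - 1.85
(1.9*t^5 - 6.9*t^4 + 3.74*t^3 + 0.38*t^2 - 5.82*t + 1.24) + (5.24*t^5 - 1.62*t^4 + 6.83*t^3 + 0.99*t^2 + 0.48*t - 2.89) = 7.14*t^5 - 8.52*t^4 + 10.57*t^3 + 1.37*t^2 - 5.34*t - 1.65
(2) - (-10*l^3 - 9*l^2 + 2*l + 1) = 10*l^3 + 9*l^2 - 2*l + 1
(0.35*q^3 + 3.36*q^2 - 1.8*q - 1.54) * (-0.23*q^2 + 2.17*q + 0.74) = -0.0805*q^5 - 0.0133000000000001*q^4 + 7.9642*q^3 - 1.0654*q^2 - 4.6738*q - 1.1396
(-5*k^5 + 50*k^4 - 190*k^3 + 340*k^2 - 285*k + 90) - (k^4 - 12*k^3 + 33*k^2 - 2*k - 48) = -5*k^5 + 49*k^4 - 178*k^3 + 307*k^2 - 283*k + 138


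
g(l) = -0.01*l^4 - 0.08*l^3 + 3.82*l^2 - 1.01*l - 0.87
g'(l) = -0.04*l^3 - 0.24*l^2 + 7.64*l - 1.01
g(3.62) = 40.02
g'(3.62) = 21.60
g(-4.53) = 85.32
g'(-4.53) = -36.83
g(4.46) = 59.56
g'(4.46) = 24.74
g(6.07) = 102.28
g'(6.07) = 27.58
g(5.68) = 91.57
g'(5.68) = 27.31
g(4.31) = 55.88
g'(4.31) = 24.26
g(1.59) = 6.80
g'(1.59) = 10.37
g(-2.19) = 20.27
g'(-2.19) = -18.47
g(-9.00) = 310.35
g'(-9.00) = -60.05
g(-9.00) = 310.35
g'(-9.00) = -60.05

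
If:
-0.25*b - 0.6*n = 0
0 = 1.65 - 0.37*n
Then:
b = -10.70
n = 4.46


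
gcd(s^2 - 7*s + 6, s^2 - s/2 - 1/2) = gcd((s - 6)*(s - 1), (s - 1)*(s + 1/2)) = s - 1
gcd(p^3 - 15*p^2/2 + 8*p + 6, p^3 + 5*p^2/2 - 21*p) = 1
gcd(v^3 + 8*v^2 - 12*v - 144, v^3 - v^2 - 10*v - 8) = v - 4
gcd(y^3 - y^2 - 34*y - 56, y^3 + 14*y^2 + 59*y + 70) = y + 2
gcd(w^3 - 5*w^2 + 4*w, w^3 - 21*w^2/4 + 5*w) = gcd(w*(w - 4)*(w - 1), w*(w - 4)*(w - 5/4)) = w^2 - 4*w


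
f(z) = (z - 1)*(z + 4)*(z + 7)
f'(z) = (z - 1)*(z + 4) + (z - 1)*(z + 7) + (z + 4)*(z + 7) = 3*z^2 + 20*z + 17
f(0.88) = -4.61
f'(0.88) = 36.92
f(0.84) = -6.07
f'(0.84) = 35.92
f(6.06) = 664.80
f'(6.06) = 248.37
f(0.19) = -24.40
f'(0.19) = 20.91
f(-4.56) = 7.60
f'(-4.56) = -11.82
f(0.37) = -20.29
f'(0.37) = 24.81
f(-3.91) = -1.37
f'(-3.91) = -15.34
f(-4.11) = 1.62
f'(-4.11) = -14.52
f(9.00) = 1664.00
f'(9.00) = 440.00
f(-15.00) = -1408.00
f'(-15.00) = 392.00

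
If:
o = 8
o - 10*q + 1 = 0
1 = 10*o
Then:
No Solution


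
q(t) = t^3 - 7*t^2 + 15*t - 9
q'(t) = 3*t^2 - 14*t + 15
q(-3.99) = -243.81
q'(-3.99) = 118.62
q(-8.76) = -1349.78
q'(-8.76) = 367.85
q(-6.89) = -771.74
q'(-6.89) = 253.88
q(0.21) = -6.15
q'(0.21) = 12.19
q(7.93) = 168.43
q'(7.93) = 92.63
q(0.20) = -6.27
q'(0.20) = 12.32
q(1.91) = 1.08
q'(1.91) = -0.80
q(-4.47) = -305.23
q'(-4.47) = 137.52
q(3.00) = 0.00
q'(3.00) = 0.00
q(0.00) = -9.00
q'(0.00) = 15.00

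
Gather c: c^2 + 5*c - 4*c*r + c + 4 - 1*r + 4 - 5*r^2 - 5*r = c^2 + c*(6 - 4*r) - 5*r^2 - 6*r + 8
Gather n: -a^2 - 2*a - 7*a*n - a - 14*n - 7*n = -a^2 - 3*a + n*(-7*a - 21)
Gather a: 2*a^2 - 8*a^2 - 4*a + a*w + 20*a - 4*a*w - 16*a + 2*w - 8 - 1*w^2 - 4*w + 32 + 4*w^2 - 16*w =-6*a^2 - 3*a*w + 3*w^2 - 18*w + 24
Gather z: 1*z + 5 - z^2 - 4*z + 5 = -z^2 - 3*z + 10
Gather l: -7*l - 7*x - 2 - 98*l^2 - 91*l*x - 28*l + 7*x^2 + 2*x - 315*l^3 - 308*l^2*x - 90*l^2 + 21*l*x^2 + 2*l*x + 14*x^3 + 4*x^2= -315*l^3 + l^2*(-308*x - 188) + l*(21*x^2 - 89*x - 35) + 14*x^3 + 11*x^2 - 5*x - 2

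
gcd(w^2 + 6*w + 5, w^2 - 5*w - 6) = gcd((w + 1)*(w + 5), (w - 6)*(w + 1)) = w + 1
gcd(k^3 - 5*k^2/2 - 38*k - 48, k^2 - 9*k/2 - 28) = k - 8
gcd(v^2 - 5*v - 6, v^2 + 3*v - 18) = 1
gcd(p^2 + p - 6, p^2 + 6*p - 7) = 1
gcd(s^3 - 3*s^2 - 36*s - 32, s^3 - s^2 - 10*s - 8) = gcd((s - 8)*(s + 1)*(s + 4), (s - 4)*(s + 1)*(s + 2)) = s + 1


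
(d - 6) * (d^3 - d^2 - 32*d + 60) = d^4 - 7*d^3 - 26*d^2 + 252*d - 360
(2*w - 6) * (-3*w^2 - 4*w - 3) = -6*w^3 + 10*w^2 + 18*w + 18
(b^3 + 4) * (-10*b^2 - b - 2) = -10*b^5 - b^4 - 2*b^3 - 40*b^2 - 4*b - 8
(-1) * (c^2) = -c^2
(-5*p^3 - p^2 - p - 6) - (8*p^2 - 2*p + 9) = -5*p^3 - 9*p^2 + p - 15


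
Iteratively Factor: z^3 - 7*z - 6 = (z - 3)*(z^2 + 3*z + 2) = (z - 3)*(z + 1)*(z + 2)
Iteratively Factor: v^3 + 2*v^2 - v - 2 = (v + 2)*(v^2 - 1) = (v + 1)*(v + 2)*(v - 1)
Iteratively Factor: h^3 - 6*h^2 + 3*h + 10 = (h + 1)*(h^2 - 7*h + 10) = (h - 2)*(h + 1)*(h - 5)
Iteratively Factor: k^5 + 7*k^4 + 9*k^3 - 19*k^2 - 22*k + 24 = (k + 2)*(k^4 + 5*k^3 - k^2 - 17*k + 12) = (k - 1)*(k + 2)*(k^3 + 6*k^2 + 5*k - 12) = (k - 1)^2*(k + 2)*(k^2 + 7*k + 12) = (k - 1)^2*(k + 2)*(k + 4)*(k + 3)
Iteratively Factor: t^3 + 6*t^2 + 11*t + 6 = (t + 2)*(t^2 + 4*t + 3) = (t + 1)*(t + 2)*(t + 3)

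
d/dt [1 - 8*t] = -8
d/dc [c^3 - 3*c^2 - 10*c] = 3*c^2 - 6*c - 10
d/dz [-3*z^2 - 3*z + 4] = -6*z - 3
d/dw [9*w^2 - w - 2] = 18*w - 1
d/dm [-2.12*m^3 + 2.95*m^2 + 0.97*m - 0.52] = -6.36*m^2 + 5.9*m + 0.97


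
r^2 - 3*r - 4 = (r - 4)*(r + 1)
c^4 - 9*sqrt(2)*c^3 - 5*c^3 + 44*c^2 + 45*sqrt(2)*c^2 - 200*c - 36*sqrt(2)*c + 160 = (c - 4)*(c - 1)*(c - 5*sqrt(2))*(c - 4*sqrt(2))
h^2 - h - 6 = (h - 3)*(h + 2)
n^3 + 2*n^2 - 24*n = n*(n - 4)*(n + 6)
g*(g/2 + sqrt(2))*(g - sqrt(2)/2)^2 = g^4/2 + sqrt(2)*g^3/2 - 7*g^2/4 + sqrt(2)*g/2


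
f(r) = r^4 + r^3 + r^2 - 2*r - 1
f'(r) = 4*r^3 + 3*r^2 + 2*r - 2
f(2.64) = 67.66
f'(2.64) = 97.79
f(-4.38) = 310.96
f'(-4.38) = -289.32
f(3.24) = 147.23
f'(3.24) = 172.02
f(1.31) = 3.29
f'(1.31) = 14.76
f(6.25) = 1795.58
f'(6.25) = 1104.25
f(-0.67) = 0.69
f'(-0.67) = -3.20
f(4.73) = 618.28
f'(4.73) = 497.87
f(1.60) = 9.01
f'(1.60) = 25.26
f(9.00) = 7352.00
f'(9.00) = 3175.00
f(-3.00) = 68.00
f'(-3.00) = -89.00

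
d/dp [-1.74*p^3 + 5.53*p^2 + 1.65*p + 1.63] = -5.22*p^2 + 11.06*p + 1.65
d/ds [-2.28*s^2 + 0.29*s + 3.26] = 0.29 - 4.56*s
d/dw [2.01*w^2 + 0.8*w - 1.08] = 4.02*w + 0.8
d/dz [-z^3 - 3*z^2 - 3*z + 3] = -3*z^2 - 6*z - 3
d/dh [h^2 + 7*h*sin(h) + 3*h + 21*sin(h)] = 7*h*cos(h) + 2*h + 7*sin(h) + 21*cos(h) + 3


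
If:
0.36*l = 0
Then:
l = 0.00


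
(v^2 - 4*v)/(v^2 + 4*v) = (v - 4)/(v + 4)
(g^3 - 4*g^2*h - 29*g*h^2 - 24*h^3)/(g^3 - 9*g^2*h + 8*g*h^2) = (g^2 + 4*g*h + 3*h^2)/(g*(g - h))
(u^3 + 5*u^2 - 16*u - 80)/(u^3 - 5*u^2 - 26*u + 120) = (u + 4)/(u - 6)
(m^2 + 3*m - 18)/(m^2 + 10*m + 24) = (m - 3)/(m + 4)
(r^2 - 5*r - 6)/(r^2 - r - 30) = (r + 1)/(r + 5)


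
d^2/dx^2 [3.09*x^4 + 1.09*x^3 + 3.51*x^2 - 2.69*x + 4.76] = 37.08*x^2 + 6.54*x + 7.02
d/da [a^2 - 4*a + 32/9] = 2*a - 4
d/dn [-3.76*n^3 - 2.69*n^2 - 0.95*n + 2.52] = -11.28*n^2 - 5.38*n - 0.95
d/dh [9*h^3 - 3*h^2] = 3*h*(9*h - 2)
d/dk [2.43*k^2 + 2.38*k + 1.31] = 4.86*k + 2.38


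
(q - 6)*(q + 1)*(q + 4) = q^3 - q^2 - 26*q - 24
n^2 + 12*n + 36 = (n + 6)^2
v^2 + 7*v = v*(v + 7)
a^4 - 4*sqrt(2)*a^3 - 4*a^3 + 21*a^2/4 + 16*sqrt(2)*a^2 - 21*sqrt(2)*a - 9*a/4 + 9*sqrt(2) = (a - 3/2)^2*(a - 1)*(a - 4*sqrt(2))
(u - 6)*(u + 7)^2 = u^3 + 8*u^2 - 35*u - 294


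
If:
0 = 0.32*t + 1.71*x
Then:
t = -5.34375*x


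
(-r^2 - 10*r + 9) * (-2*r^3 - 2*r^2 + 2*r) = 2*r^5 + 22*r^4 - 38*r^2 + 18*r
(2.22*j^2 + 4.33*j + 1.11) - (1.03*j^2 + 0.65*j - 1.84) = 1.19*j^2 + 3.68*j + 2.95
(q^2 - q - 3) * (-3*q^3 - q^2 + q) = -3*q^5 + 2*q^4 + 11*q^3 + 2*q^2 - 3*q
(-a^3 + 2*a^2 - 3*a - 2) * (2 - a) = a^4 - 4*a^3 + 7*a^2 - 4*a - 4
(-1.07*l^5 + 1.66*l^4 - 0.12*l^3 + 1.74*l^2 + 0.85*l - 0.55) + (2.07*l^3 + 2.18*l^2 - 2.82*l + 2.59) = -1.07*l^5 + 1.66*l^4 + 1.95*l^3 + 3.92*l^2 - 1.97*l + 2.04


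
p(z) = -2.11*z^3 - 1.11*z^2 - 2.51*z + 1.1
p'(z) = -6.33*z^2 - 2.22*z - 2.51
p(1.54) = -13.10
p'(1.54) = -20.94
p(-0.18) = 1.53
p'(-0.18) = -2.32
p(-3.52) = 88.21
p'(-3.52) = -73.13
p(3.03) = -75.39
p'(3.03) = -67.35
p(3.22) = -88.94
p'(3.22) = -75.29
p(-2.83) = 47.14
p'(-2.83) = -46.92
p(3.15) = -83.77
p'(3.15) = -72.31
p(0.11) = 0.81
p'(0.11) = -2.83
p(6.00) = -509.68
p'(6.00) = -243.71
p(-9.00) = 1471.97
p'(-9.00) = -495.26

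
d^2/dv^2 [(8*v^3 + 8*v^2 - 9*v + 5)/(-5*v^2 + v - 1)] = 14*(31*v^3 - 33*v^2 - 12*v + 3)/(125*v^6 - 75*v^5 + 90*v^4 - 31*v^3 + 18*v^2 - 3*v + 1)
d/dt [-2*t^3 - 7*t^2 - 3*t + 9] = -6*t^2 - 14*t - 3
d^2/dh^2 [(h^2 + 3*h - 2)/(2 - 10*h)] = 34/(125*h^3 - 75*h^2 + 15*h - 1)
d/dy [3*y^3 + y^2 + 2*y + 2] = 9*y^2 + 2*y + 2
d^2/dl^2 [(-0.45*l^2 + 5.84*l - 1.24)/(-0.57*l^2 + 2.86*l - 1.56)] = (2.22044604925031e-16*l^4 - 2.32765199999999*l^3 + 0.0164159999999924*l^2 + 19.02888*l - 31.841056)/(0.185193*l^6 - 2.787642*l^5 + 15.507648*l^4 - 38.652328*l^3 + 42.441984*l^2 - 20.880288*l + 3.796416)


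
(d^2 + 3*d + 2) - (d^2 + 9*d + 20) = -6*d - 18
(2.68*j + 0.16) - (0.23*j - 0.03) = 2.45*j + 0.19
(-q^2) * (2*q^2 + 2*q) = -2*q^4 - 2*q^3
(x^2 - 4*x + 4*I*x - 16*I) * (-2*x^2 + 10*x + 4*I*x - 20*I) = -2*x^4 + 18*x^3 - 4*I*x^3 - 56*x^2 + 36*I*x^2 + 144*x - 80*I*x - 320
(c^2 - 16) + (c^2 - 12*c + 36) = 2*c^2 - 12*c + 20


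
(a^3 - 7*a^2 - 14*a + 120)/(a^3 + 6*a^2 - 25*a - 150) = (a^2 - 2*a - 24)/(a^2 + 11*a + 30)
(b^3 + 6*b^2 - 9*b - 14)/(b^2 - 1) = (b^2 + 5*b - 14)/(b - 1)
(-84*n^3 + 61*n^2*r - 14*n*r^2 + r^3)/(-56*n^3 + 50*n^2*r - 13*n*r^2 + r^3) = (-3*n + r)/(-2*n + r)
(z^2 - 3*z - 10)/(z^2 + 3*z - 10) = (z^2 - 3*z - 10)/(z^2 + 3*z - 10)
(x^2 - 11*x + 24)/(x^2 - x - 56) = (x - 3)/(x + 7)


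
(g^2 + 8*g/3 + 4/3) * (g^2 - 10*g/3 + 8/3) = g^4 - 2*g^3/3 - 44*g^2/9 + 8*g/3 + 32/9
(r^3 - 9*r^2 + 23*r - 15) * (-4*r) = -4*r^4 + 36*r^3 - 92*r^2 + 60*r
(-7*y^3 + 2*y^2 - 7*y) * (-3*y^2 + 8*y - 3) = 21*y^5 - 62*y^4 + 58*y^3 - 62*y^2 + 21*y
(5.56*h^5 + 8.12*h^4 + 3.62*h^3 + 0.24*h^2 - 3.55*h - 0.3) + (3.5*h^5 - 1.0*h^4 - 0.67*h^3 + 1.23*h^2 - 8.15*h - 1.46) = 9.06*h^5 + 7.12*h^4 + 2.95*h^3 + 1.47*h^2 - 11.7*h - 1.76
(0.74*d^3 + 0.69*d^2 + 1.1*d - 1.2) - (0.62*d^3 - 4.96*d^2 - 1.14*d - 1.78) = 0.12*d^3 + 5.65*d^2 + 2.24*d + 0.58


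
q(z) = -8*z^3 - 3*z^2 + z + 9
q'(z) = -24*z^2 - 6*z + 1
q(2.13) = -79.79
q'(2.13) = -120.67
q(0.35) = 8.64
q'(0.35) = -4.04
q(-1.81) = 44.80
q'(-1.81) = -66.77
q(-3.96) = 454.79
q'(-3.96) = -351.60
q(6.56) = -2371.94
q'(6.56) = -1071.17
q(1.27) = -10.96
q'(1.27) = -45.33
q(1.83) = -48.24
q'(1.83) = -90.35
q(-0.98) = 12.67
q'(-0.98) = -16.17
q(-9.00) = 5589.00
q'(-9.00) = -1889.00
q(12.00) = -14235.00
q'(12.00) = -3527.00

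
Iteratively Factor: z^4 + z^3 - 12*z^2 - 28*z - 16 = (z + 1)*(z^3 - 12*z - 16) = (z - 4)*(z + 1)*(z^2 + 4*z + 4) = (z - 4)*(z + 1)*(z + 2)*(z + 2)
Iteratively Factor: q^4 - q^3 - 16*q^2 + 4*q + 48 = (q + 2)*(q^3 - 3*q^2 - 10*q + 24) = (q + 2)*(q + 3)*(q^2 - 6*q + 8) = (q - 2)*(q + 2)*(q + 3)*(q - 4)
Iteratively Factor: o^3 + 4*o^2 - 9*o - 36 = (o + 3)*(o^2 + o - 12) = (o + 3)*(o + 4)*(o - 3)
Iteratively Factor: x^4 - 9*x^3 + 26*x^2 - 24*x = (x - 2)*(x^3 - 7*x^2 + 12*x) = (x - 4)*(x - 2)*(x^2 - 3*x) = (x - 4)*(x - 3)*(x - 2)*(x)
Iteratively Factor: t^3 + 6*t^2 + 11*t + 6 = (t + 2)*(t^2 + 4*t + 3) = (t + 1)*(t + 2)*(t + 3)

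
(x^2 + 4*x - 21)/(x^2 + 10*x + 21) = (x - 3)/(x + 3)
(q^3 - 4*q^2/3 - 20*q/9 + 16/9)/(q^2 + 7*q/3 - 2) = (3*q^2 - 2*q - 8)/(3*(q + 3))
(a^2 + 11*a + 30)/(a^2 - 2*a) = (a^2 + 11*a + 30)/(a*(a - 2))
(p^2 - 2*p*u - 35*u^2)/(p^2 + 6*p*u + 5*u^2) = (p - 7*u)/(p + u)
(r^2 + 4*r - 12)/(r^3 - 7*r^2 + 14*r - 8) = (r + 6)/(r^2 - 5*r + 4)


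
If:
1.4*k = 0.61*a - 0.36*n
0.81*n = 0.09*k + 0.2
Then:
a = 21.2459016393443*n - 5.10018214936248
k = 9.0*n - 2.22222222222222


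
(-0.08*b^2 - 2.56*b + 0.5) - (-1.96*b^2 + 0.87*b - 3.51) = 1.88*b^2 - 3.43*b + 4.01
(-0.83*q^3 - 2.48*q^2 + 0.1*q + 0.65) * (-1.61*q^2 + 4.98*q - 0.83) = 1.3363*q^5 - 0.1406*q^4 - 11.8225*q^3 + 1.5099*q^2 + 3.154*q - 0.5395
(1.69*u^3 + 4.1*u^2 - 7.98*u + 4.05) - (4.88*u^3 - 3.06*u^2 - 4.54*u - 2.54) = -3.19*u^3 + 7.16*u^2 - 3.44*u + 6.59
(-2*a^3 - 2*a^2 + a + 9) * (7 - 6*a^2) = 12*a^5 + 12*a^4 - 20*a^3 - 68*a^2 + 7*a + 63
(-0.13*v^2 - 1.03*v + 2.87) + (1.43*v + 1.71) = -0.13*v^2 + 0.4*v + 4.58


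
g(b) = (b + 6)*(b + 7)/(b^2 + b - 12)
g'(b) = (-2*b - 1)*(b + 6)*(b + 7)/(b^2 + b - 12)^2 + (b + 6)/(b^2 + b - 12) + (b + 7)/(b^2 + b - 12) = 6*(-2*b^2 - 18*b - 33)/(b^4 + 2*b^3 - 23*b^2 - 24*b + 144)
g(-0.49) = -2.93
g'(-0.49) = -0.99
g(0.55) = -4.44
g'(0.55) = -2.10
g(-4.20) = 3.50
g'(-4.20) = 21.18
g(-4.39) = 1.46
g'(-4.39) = 5.40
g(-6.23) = -0.01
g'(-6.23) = 0.02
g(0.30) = -3.96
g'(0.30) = -1.72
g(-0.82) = -2.64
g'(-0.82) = -0.80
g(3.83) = 16.38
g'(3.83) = -18.65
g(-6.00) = 0.00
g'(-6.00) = 0.06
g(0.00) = -3.50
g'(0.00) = -1.38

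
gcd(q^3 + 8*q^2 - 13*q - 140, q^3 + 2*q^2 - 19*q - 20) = q^2 + q - 20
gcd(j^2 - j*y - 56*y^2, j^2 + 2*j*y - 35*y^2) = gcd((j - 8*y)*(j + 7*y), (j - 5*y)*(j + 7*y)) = j + 7*y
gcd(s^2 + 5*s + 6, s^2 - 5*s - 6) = 1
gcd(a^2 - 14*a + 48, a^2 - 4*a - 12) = a - 6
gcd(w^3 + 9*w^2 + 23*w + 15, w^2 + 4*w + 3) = w^2 + 4*w + 3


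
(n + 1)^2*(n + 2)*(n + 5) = n^4 + 9*n^3 + 25*n^2 + 27*n + 10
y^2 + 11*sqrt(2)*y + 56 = (y + 4*sqrt(2))*(y + 7*sqrt(2))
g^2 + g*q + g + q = (g + 1)*(g + q)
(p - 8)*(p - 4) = p^2 - 12*p + 32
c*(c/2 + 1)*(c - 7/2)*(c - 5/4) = c^4/2 - 11*c^3/8 - 41*c^2/16 + 35*c/8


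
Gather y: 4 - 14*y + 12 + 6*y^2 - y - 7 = 6*y^2 - 15*y + 9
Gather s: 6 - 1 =5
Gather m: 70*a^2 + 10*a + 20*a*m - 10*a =70*a^2 + 20*a*m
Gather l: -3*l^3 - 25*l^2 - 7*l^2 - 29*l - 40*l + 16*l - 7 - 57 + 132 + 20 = -3*l^3 - 32*l^2 - 53*l + 88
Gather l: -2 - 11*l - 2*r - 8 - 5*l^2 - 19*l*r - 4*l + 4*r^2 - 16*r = -5*l^2 + l*(-19*r - 15) + 4*r^2 - 18*r - 10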